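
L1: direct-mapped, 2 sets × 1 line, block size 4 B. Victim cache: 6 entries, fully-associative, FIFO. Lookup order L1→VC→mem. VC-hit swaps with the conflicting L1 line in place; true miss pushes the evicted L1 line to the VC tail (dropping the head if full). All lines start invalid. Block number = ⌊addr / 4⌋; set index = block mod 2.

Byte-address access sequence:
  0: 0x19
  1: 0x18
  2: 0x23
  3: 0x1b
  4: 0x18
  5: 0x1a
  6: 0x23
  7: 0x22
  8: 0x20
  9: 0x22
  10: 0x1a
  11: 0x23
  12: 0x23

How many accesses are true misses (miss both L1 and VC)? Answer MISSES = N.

MISSES = 2

0: 0x19 (blk 6, set 0) → MISS  vc=[]
1: 0x18 (blk 6, set 0) → L1-HIT  vc=[]
2: 0x23 (blk 8, set 0) → MISS  vc=[6]
3: 0x1b (blk 6, set 0) → VC-HIT  vc=[8]
4: 0x18 (blk 6, set 0) → L1-HIT  vc=[8]
5: 0x1a (blk 6, set 0) → L1-HIT  vc=[8]
6: 0x23 (blk 8, set 0) → VC-HIT  vc=[6]
7: 0x22 (blk 8, set 0) → L1-HIT  vc=[6]
8: 0x20 (blk 8, set 0) → L1-HIT  vc=[6]
9: 0x22 (blk 8, set 0) → L1-HIT  vc=[6]
10: 0x1a (blk 6, set 0) → VC-HIT  vc=[8]
11: 0x23 (blk 8, set 0) → VC-HIT  vc=[6]
12: 0x23 (blk 8, set 0) → L1-HIT  vc=[6]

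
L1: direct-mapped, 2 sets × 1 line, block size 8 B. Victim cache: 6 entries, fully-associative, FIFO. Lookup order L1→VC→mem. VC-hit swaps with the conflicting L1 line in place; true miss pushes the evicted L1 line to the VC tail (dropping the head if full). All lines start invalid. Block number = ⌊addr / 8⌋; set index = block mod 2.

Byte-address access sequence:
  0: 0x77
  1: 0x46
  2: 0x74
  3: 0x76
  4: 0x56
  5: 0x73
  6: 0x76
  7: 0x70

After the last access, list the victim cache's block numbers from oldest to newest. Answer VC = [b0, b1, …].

0: 0x77 (blk 14, set 0) → MISS  vc=[]
1: 0x46 (blk 8, set 0) → MISS  vc=[14]
2: 0x74 (blk 14, set 0) → VC-HIT  vc=[8]
3: 0x76 (blk 14, set 0) → L1-HIT  vc=[8]
4: 0x56 (blk 10, set 0) → MISS  vc=[8, 14]
5: 0x73 (blk 14, set 0) → VC-HIT  vc=[8, 10]
6: 0x76 (blk 14, set 0) → L1-HIT  vc=[8, 10]
7: 0x70 (blk 14, set 0) → L1-HIT  vc=[8, 10]

VC = [8, 10]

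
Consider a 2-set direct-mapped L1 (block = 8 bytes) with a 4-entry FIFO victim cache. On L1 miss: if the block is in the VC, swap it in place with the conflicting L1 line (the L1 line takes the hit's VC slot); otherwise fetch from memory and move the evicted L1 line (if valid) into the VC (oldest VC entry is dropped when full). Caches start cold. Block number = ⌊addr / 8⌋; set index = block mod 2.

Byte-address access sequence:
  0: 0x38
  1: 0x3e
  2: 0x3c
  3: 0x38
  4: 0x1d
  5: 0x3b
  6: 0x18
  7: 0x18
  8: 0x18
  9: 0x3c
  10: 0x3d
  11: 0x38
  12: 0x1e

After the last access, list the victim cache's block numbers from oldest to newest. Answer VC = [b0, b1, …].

#0 0x38→b7/s1 MISS; vc=[]
#1 0x3e→b7/s1 L1-HIT; vc=[]
#2 0x3c→b7/s1 L1-HIT; vc=[]
#3 0x38→b7/s1 L1-HIT; vc=[]
#4 0x1d→b3/s1 MISS; vc=[7]
#5 0x3b→b7/s1 VC-HIT; vc=[3]
#6 0x18→b3/s1 VC-HIT; vc=[7]
#7 0x18→b3/s1 L1-HIT; vc=[7]
#8 0x18→b3/s1 L1-HIT; vc=[7]
#9 0x3c→b7/s1 VC-HIT; vc=[3]
#10 0x3d→b7/s1 L1-HIT; vc=[3]
#11 0x38→b7/s1 L1-HIT; vc=[3]
#12 0x1e→b3/s1 VC-HIT; vc=[7]

VC = [7]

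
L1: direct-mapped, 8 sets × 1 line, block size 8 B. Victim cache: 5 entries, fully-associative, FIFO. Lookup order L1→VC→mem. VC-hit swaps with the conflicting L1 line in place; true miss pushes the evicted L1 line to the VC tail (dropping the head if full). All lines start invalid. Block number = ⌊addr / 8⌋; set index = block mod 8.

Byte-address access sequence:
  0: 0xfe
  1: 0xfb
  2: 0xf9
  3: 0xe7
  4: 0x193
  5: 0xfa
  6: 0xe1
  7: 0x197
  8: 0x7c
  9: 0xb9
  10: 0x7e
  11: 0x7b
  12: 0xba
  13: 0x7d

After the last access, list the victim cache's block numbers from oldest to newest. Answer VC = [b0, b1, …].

  [0] addr=0xfe blk=31 s=7: MISS | VC []
  [1] addr=0xfb blk=31 s=7: L1-HIT | VC []
  [2] addr=0xf9 blk=31 s=7: L1-HIT | VC []
  [3] addr=0xe7 blk=28 s=4: MISS | VC []
  [4] addr=0x193 blk=50 s=2: MISS | VC []
  [5] addr=0xfa blk=31 s=7: L1-HIT | VC []
  [6] addr=0xe1 blk=28 s=4: L1-HIT | VC []
  [7] addr=0x197 blk=50 s=2: L1-HIT | VC []
  [8] addr=0x7c blk=15 s=7: MISS | VC [31]
  [9] addr=0xb9 blk=23 s=7: MISS | VC [31, 15]
  [10] addr=0x7e blk=15 s=7: VC-HIT | VC [31, 23]
  [11] addr=0x7b blk=15 s=7: L1-HIT | VC [31, 23]
  [12] addr=0xba blk=23 s=7: VC-HIT | VC [31, 15]
  [13] addr=0x7d blk=15 s=7: VC-HIT | VC [31, 23]

VC = [31, 23]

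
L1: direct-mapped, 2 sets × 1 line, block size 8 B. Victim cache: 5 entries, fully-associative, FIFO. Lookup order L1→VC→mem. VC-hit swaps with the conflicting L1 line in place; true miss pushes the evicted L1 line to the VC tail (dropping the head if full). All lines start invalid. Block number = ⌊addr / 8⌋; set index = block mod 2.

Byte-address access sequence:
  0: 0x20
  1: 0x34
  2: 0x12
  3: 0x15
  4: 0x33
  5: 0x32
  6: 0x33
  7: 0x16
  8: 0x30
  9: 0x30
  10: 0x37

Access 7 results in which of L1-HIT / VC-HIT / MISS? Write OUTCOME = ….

OUTCOME = VC-HIT

0: 0x20 (blk 4, set 0) → MISS  vc=[]
1: 0x34 (blk 6, set 0) → MISS  vc=[4]
2: 0x12 (blk 2, set 0) → MISS  vc=[4, 6]
3: 0x15 (blk 2, set 0) → L1-HIT  vc=[4, 6]
4: 0x33 (blk 6, set 0) → VC-HIT  vc=[4, 2]
5: 0x32 (blk 6, set 0) → L1-HIT  vc=[4, 2]
6: 0x33 (blk 6, set 0) → L1-HIT  vc=[4, 2]
7: 0x16 (blk 2, set 0) → VC-HIT  vc=[4, 6]
8: 0x30 (blk 6, set 0) → VC-HIT  vc=[4, 2]
9: 0x30 (blk 6, set 0) → L1-HIT  vc=[4, 2]
10: 0x37 (blk 6, set 0) → L1-HIT  vc=[4, 2]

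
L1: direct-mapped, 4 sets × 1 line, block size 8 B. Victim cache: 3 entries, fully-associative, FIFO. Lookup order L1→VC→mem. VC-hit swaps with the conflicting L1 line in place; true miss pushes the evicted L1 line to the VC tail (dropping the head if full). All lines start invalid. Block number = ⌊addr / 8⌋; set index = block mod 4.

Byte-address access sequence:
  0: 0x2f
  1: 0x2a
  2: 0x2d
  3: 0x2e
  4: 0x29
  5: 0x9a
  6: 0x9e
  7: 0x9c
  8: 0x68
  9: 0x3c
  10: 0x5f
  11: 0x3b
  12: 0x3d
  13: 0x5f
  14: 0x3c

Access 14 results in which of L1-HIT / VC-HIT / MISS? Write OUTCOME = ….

OUTCOME = VC-HIT

#0 0x2f→b5/s1 MISS; vc=[]
#1 0x2a→b5/s1 L1-HIT; vc=[]
#2 0x2d→b5/s1 L1-HIT; vc=[]
#3 0x2e→b5/s1 L1-HIT; vc=[]
#4 0x29→b5/s1 L1-HIT; vc=[]
#5 0x9a→b19/s3 MISS; vc=[]
#6 0x9e→b19/s3 L1-HIT; vc=[]
#7 0x9c→b19/s3 L1-HIT; vc=[]
#8 0x68→b13/s1 MISS; vc=[5]
#9 0x3c→b7/s3 MISS; vc=[5,19]
#10 0x5f→b11/s3 MISS; vc=[5,19,7]
#11 0x3b→b7/s3 VC-HIT; vc=[5,19,11]
#12 0x3d→b7/s3 L1-HIT; vc=[5,19,11]
#13 0x5f→b11/s3 VC-HIT; vc=[5,19,7]
#14 0x3c→b7/s3 VC-HIT; vc=[5,19,11]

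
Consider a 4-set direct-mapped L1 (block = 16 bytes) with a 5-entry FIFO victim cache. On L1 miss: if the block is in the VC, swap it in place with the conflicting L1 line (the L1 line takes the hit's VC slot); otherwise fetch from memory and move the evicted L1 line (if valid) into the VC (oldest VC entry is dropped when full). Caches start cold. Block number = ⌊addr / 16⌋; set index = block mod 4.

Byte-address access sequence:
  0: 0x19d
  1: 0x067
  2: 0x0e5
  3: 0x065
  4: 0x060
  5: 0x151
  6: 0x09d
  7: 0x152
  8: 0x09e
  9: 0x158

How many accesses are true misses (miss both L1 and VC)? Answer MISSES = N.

MISSES = 5

#0 0x19d→b25/s1 MISS; vc=[]
#1 0x67→b6/s2 MISS; vc=[]
#2 0xe5→b14/s2 MISS; vc=[6]
#3 0x65→b6/s2 VC-HIT; vc=[14]
#4 0x60→b6/s2 L1-HIT; vc=[14]
#5 0x151→b21/s1 MISS; vc=[14,25]
#6 0x9d→b9/s1 MISS; vc=[14,25,21]
#7 0x152→b21/s1 VC-HIT; vc=[14,25,9]
#8 0x9e→b9/s1 VC-HIT; vc=[14,25,21]
#9 0x158→b21/s1 VC-HIT; vc=[14,25,9]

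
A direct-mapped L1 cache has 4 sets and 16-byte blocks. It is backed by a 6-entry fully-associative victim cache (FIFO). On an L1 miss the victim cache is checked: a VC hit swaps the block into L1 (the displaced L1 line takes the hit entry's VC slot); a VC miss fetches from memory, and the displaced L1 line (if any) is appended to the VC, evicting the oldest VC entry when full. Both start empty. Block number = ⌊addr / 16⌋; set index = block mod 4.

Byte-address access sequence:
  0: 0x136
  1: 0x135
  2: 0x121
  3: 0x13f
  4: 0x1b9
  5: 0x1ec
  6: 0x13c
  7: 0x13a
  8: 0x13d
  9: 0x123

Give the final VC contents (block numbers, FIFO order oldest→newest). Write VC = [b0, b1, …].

  [0] addr=0x136 blk=19 s=3: MISS | VC []
  [1] addr=0x135 blk=19 s=3: L1-HIT | VC []
  [2] addr=0x121 blk=18 s=2: MISS | VC []
  [3] addr=0x13f blk=19 s=3: L1-HIT | VC []
  [4] addr=0x1b9 blk=27 s=3: MISS | VC [19]
  [5] addr=0x1ec blk=30 s=2: MISS | VC [19, 18]
  [6] addr=0x13c blk=19 s=3: VC-HIT | VC [27, 18]
  [7] addr=0x13a blk=19 s=3: L1-HIT | VC [27, 18]
  [8] addr=0x13d blk=19 s=3: L1-HIT | VC [27, 18]
  [9] addr=0x123 blk=18 s=2: VC-HIT | VC [27, 30]

VC = [27, 30]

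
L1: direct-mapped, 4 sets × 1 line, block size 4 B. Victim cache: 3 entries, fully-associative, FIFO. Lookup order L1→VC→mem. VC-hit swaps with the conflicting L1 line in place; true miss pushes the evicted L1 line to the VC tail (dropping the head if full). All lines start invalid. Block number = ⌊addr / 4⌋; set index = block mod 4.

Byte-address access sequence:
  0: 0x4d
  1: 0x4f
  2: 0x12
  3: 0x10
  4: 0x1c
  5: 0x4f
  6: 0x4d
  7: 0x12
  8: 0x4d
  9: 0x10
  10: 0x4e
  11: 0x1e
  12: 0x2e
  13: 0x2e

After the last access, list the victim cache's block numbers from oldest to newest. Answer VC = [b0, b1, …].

VC = [19, 7]

0: 0x4d (blk 19, set 3) → MISS  vc=[]
1: 0x4f (blk 19, set 3) → L1-HIT  vc=[]
2: 0x12 (blk 4, set 0) → MISS  vc=[]
3: 0x10 (blk 4, set 0) → L1-HIT  vc=[]
4: 0x1c (blk 7, set 3) → MISS  vc=[19]
5: 0x4f (blk 19, set 3) → VC-HIT  vc=[7]
6: 0x4d (blk 19, set 3) → L1-HIT  vc=[7]
7: 0x12 (blk 4, set 0) → L1-HIT  vc=[7]
8: 0x4d (blk 19, set 3) → L1-HIT  vc=[7]
9: 0x10 (blk 4, set 0) → L1-HIT  vc=[7]
10: 0x4e (blk 19, set 3) → L1-HIT  vc=[7]
11: 0x1e (blk 7, set 3) → VC-HIT  vc=[19]
12: 0x2e (blk 11, set 3) → MISS  vc=[19, 7]
13: 0x2e (blk 11, set 3) → L1-HIT  vc=[19, 7]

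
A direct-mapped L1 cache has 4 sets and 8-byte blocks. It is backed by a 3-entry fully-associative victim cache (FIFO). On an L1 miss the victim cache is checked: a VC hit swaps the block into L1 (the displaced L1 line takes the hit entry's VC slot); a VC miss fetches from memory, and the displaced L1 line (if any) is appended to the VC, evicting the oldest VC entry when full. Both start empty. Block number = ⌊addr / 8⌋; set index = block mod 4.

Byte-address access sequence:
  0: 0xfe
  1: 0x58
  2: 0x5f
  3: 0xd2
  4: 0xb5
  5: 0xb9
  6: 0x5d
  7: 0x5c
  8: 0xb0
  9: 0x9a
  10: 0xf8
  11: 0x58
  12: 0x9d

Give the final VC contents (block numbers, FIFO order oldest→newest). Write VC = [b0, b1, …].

#0 0xfe→b31/s3 MISS; vc=[]
#1 0x58→b11/s3 MISS; vc=[31]
#2 0x5f→b11/s3 L1-HIT; vc=[31]
#3 0xd2→b26/s2 MISS; vc=[31]
#4 0xb5→b22/s2 MISS; vc=[31,26]
#5 0xb9→b23/s3 MISS; vc=[31,26,11]
#6 0x5d→b11/s3 VC-HIT; vc=[31,26,23]
#7 0x5c→b11/s3 L1-HIT; vc=[31,26,23]
#8 0xb0→b22/s2 L1-HIT; vc=[31,26,23]
#9 0x9a→b19/s3 MISS; vc=[26,23,11]
#10 0xf8→b31/s3 MISS; vc=[23,11,19]
#11 0x58→b11/s3 VC-HIT; vc=[23,31,19]
#12 0x9d→b19/s3 VC-HIT; vc=[23,31,11]

VC = [23, 31, 11]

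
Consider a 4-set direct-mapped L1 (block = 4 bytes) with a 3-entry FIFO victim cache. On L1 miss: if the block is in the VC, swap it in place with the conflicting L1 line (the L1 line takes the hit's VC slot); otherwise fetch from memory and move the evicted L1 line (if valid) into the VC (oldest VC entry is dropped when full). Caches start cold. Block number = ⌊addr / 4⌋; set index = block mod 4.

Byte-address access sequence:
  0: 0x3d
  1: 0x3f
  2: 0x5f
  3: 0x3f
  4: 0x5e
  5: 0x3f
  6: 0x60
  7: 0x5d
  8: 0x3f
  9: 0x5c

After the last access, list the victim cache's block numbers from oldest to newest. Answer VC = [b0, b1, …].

VC = [15]

  [0] addr=0x3d blk=15 s=3: MISS | VC []
  [1] addr=0x3f blk=15 s=3: L1-HIT | VC []
  [2] addr=0x5f blk=23 s=3: MISS | VC [15]
  [3] addr=0x3f blk=15 s=3: VC-HIT | VC [23]
  [4] addr=0x5e blk=23 s=3: VC-HIT | VC [15]
  [5] addr=0x3f blk=15 s=3: VC-HIT | VC [23]
  [6] addr=0x60 blk=24 s=0: MISS | VC [23]
  [7] addr=0x5d blk=23 s=3: VC-HIT | VC [15]
  [8] addr=0x3f blk=15 s=3: VC-HIT | VC [23]
  [9] addr=0x5c blk=23 s=3: VC-HIT | VC [15]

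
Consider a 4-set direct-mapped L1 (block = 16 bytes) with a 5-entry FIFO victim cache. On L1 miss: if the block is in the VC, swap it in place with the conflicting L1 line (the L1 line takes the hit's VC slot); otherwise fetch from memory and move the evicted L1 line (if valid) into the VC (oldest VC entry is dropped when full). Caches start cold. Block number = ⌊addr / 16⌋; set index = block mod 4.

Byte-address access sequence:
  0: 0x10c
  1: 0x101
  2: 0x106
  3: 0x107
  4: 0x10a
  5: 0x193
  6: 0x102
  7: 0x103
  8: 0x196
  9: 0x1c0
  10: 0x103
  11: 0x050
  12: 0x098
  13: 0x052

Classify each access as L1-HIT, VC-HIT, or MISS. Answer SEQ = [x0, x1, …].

0: 0x10c (blk 16, set 0) → MISS  vc=[]
1: 0x101 (blk 16, set 0) → L1-HIT  vc=[]
2: 0x106 (blk 16, set 0) → L1-HIT  vc=[]
3: 0x107 (blk 16, set 0) → L1-HIT  vc=[]
4: 0x10a (blk 16, set 0) → L1-HIT  vc=[]
5: 0x193 (blk 25, set 1) → MISS  vc=[]
6: 0x102 (blk 16, set 0) → L1-HIT  vc=[]
7: 0x103 (blk 16, set 0) → L1-HIT  vc=[]
8: 0x196 (blk 25, set 1) → L1-HIT  vc=[]
9: 0x1c0 (blk 28, set 0) → MISS  vc=[16]
10: 0x103 (blk 16, set 0) → VC-HIT  vc=[28]
11: 0x50 (blk 5, set 1) → MISS  vc=[28, 25]
12: 0x98 (blk 9, set 1) → MISS  vc=[28, 25, 5]
13: 0x52 (blk 5, set 1) → VC-HIT  vc=[28, 25, 9]

SEQ = [MISS, L1-HIT, L1-HIT, L1-HIT, L1-HIT, MISS, L1-HIT, L1-HIT, L1-HIT, MISS, VC-HIT, MISS, MISS, VC-HIT]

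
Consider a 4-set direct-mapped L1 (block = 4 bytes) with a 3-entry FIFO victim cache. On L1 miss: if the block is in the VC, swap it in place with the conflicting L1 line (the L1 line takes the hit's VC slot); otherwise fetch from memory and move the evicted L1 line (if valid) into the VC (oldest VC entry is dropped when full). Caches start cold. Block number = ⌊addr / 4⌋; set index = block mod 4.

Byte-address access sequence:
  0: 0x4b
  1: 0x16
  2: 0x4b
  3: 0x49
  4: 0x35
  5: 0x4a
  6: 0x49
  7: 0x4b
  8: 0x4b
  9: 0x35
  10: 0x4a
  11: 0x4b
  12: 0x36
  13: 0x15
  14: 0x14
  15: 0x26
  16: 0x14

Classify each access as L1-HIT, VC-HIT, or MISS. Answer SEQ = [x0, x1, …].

SEQ = [MISS, MISS, L1-HIT, L1-HIT, MISS, L1-HIT, L1-HIT, L1-HIT, L1-HIT, L1-HIT, L1-HIT, L1-HIT, L1-HIT, VC-HIT, L1-HIT, MISS, VC-HIT]

  [0] addr=0x4b blk=18 s=2: MISS | VC []
  [1] addr=0x16 blk=5 s=1: MISS | VC []
  [2] addr=0x4b blk=18 s=2: L1-HIT | VC []
  [3] addr=0x49 blk=18 s=2: L1-HIT | VC []
  [4] addr=0x35 blk=13 s=1: MISS | VC [5]
  [5] addr=0x4a blk=18 s=2: L1-HIT | VC [5]
  [6] addr=0x49 blk=18 s=2: L1-HIT | VC [5]
  [7] addr=0x4b blk=18 s=2: L1-HIT | VC [5]
  [8] addr=0x4b blk=18 s=2: L1-HIT | VC [5]
  [9] addr=0x35 blk=13 s=1: L1-HIT | VC [5]
  [10] addr=0x4a blk=18 s=2: L1-HIT | VC [5]
  [11] addr=0x4b blk=18 s=2: L1-HIT | VC [5]
  [12] addr=0x36 blk=13 s=1: L1-HIT | VC [5]
  [13] addr=0x15 blk=5 s=1: VC-HIT | VC [13]
  [14] addr=0x14 blk=5 s=1: L1-HIT | VC [13]
  [15] addr=0x26 blk=9 s=1: MISS | VC [13, 5]
  [16] addr=0x14 blk=5 s=1: VC-HIT | VC [13, 9]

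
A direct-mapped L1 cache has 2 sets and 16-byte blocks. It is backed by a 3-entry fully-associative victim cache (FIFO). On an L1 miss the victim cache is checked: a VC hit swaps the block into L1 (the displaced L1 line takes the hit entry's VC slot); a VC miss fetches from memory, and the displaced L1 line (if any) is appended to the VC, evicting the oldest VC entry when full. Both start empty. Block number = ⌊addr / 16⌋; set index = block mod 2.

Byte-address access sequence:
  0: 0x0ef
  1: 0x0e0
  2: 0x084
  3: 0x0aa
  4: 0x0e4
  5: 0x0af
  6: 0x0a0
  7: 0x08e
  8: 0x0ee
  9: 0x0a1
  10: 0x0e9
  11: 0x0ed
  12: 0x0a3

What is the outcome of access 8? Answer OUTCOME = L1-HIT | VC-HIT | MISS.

#0 0xef→b14/s0 MISS; vc=[]
#1 0xe0→b14/s0 L1-HIT; vc=[]
#2 0x84→b8/s0 MISS; vc=[14]
#3 0xaa→b10/s0 MISS; vc=[14,8]
#4 0xe4→b14/s0 VC-HIT; vc=[10,8]
#5 0xaf→b10/s0 VC-HIT; vc=[14,8]
#6 0xa0→b10/s0 L1-HIT; vc=[14,8]
#7 0x8e→b8/s0 VC-HIT; vc=[14,10]
#8 0xee→b14/s0 VC-HIT; vc=[8,10]
#9 0xa1→b10/s0 VC-HIT; vc=[8,14]
#10 0xe9→b14/s0 VC-HIT; vc=[8,10]
#11 0xed→b14/s0 L1-HIT; vc=[8,10]
#12 0xa3→b10/s0 VC-HIT; vc=[8,14]

OUTCOME = VC-HIT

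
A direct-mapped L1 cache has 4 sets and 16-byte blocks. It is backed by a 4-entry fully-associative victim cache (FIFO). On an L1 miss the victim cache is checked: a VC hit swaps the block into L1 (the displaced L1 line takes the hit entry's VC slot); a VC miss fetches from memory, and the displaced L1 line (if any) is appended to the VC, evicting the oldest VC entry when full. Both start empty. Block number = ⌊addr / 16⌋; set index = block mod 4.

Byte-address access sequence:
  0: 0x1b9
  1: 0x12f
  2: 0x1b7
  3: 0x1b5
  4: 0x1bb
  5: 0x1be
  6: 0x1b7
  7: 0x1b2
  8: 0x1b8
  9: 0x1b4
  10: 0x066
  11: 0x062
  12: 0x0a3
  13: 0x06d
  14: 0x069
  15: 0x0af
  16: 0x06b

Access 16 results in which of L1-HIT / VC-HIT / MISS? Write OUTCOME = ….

0: 0x1b9 (blk 27, set 3) → MISS  vc=[]
1: 0x12f (blk 18, set 2) → MISS  vc=[]
2: 0x1b7 (blk 27, set 3) → L1-HIT  vc=[]
3: 0x1b5 (blk 27, set 3) → L1-HIT  vc=[]
4: 0x1bb (blk 27, set 3) → L1-HIT  vc=[]
5: 0x1be (blk 27, set 3) → L1-HIT  vc=[]
6: 0x1b7 (blk 27, set 3) → L1-HIT  vc=[]
7: 0x1b2 (blk 27, set 3) → L1-HIT  vc=[]
8: 0x1b8 (blk 27, set 3) → L1-HIT  vc=[]
9: 0x1b4 (blk 27, set 3) → L1-HIT  vc=[]
10: 0x66 (blk 6, set 2) → MISS  vc=[18]
11: 0x62 (blk 6, set 2) → L1-HIT  vc=[18]
12: 0xa3 (blk 10, set 2) → MISS  vc=[18, 6]
13: 0x6d (blk 6, set 2) → VC-HIT  vc=[18, 10]
14: 0x69 (blk 6, set 2) → L1-HIT  vc=[18, 10]
15: 0xaf (blk 10, set 2) → VC-HIT  vc=[18, 6]
16: 0x6b (blk 6, set 2) → VC-HIT  vc=[18, 10]

OUTCOME = VC-HIT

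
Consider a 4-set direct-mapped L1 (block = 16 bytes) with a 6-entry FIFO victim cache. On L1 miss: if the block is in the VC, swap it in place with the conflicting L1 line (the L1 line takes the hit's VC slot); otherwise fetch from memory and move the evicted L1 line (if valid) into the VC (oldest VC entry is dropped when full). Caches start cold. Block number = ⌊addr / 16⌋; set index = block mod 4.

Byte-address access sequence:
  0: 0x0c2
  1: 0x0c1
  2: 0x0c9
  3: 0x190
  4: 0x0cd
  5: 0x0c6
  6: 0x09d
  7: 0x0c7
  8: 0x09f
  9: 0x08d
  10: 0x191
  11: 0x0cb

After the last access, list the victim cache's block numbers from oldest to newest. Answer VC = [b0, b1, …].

  [0] addr=0xc2 blk=12 s=0: MISS | VC []
  [1] addr=0xc1 blk=12 s=0: L1-HIT | VC []
  [2] addr=0xc9 blk=12 s=0: L1-HIT | VC []
  [3] addr=0x190 blk=25 s=1: MISS | VC []
  [4] addr=0xcd blk=12 s=0: L1-HIT | VC []
  [5] addr=0xc6 blk=12 s=0: L1-HIT | VC []
  [6] addr=0x9d blk=9 s=1: MISS | VC [25]
  [7] addr=0xc7 blk=12 s=0: L1-HIT | VC [25]
  [8] addr=0x9f blk=9 s=1: L1-HIT | VC [25]
  [9] addr=0x8d blk=8 s=0: MISS | VC [25, 12]
  [10] addr=0x191 blk=25 s=1: VC-HIT | VC [9, 12]
  [11] addr=0xcb blk=12 s=0: VC-HIT | VC [9, 8]

VC = [9, 8]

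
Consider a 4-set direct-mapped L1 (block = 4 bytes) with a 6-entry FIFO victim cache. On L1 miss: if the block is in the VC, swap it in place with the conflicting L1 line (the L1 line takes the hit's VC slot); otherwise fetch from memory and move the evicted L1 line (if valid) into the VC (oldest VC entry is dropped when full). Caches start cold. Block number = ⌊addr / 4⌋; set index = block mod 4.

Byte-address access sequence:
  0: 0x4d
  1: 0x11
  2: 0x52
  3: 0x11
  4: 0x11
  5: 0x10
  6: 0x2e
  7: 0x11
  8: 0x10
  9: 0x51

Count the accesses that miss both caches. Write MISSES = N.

MISSES = 4

  [0] addr=0x4d blk=19 s=3: MISS | VC []
  [1] addr=0x11 blk=4 s=0: MISS | VC []
  [2] addr=0x52 blk=20 s=0: MISS | VC [4]
  [3] addr=0x11 blk=4 s=0: VC-HIT | VC [20]
  [4] addr=0x11 blk=4 s=0: L1-HIT | VC [20]
  [5] addr=0x10 blk=4 s=0: L1-HIT | VC [20]
  [6] addr=0x2e blk=11 s=3: MISS | VC [20, 19]
  [7] addr=0x11 blk=4 s=0: L1-HIT | VC [20, 19]
  [8] addr=0x10 blk=4 s=0: L1-HIT | VC [20, 19]
  [9] addr=0x51 blk=20 s=0: VC-HIT | VC [4, 19]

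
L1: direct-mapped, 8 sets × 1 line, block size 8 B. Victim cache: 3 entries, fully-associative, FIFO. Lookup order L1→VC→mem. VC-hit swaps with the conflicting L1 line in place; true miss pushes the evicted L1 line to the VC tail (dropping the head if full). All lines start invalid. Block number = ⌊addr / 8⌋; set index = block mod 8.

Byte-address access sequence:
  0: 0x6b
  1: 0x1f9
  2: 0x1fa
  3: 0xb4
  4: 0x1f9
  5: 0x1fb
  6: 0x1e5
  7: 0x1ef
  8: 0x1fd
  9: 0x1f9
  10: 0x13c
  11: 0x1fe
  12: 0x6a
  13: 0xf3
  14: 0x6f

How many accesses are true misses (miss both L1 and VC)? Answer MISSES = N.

#0 0x6b→b13/s5 MISS; vc=[]
#1 0x1f9→b63/s7 MISS; vc=[]
#2 0x1fa→b63/s7 L1-HIT; vc=[]
#3 0xb4→b22/s6 MISS; vc=[]
#4 0x1f9→b63/s7 L1-HIT; vc=[]
#5 0x1fb→b63/s7 L1-HIT; vc=[]
#6 0x1e5→b60/s4 MISS; vc=[]
#7 0x1ef→b61/s5 MISS; vc=[13]
#8 0x1fd→b63/s7 L1-HIT; vc=[13]
#9 0x1f9→b63/s7 L1-HIT; vc=[13]
#10 0x13c→b39/s7 MISS; vc=[13,63]
#11 0x1fe→b63/s7 VC-HIT; vc=[13,39]
#12 0x6a→b13/s5 VC-HIT; vc=[61,39]
#13 0xf3→b30/s6 MISS; vc=[61,39,22]
#14 0x6f→b13/s5 L1-HIT; vc=[61,39,22]

MISSES = 7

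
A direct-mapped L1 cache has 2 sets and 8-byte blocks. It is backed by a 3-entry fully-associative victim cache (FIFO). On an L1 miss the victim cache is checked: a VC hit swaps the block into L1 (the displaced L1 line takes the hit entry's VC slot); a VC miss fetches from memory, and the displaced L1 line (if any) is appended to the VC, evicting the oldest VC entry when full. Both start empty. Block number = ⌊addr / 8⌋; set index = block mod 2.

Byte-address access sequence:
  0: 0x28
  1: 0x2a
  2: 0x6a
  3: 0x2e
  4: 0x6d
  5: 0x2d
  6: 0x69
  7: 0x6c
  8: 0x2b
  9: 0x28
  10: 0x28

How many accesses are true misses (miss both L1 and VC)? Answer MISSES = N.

MISSES = 2

#0 0x28→b5/s1 MISS; vc=[]
#1 0x2a→b5/s1 L1-HIT; vc=[]
#2 0x6a→b13/s1 MISS; vc=[5]
#3 0x2e→b5/s1 VC-HIT; vc=[13]
#4 0x6d→b13/s1 VC-HIT; vc=[5]
#5 0x2d→b5/s1 VC-HIT; vc=[13]
#6 0x69→b13/s1 VC-HIT; vc=[5]
#7 0x6c→b13/s1 L1-HIT; vc=[5]
#8 0x2b→b5/s1 VC-HIT; vc=[13]
#9 0x28→b5/s1 L1-HIT; vc=[13]
#10 0x28→b5/s1 L1-HIT; vc=[13]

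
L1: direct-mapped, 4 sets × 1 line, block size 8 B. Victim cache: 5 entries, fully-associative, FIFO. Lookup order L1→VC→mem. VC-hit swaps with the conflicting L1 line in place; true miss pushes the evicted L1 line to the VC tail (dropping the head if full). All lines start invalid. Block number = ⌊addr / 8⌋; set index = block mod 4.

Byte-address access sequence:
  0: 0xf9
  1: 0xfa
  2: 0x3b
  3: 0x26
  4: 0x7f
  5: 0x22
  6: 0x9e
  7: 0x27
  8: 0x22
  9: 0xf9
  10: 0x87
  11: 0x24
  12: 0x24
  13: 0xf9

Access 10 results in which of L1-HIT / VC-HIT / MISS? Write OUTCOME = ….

OUTCOME = MISS

  [0] addr=0xf9 blk=31 s=3: MISS | VC []
  [1] addr=0xfa blk=31 s=3: L1-HIT | VC []
  [2] addr=0x3b blk=7 s=3: MISS | VC [31]
  [3] addr=0x26 blk=4 s=0: MISS | VC [31]
  [4] addr=0x7f blk=15 s=3: MISS | VC [31, 7]
  [5] addr=0x22 blk=4 s=0: L1-HIT | VC [31, 7]
  [6] addr=0x9e blk=19 s=3: MISS | VC [31, 7, 15]
  [7] addr=0x27 blk=4 s=0: L1-HIT | VC [31, 7, 15]
  [8] addr=0x22 blk=4 s=0: L1-HIT | VC [31, 7, 15]
  [9] addr=0xf9 blk=31 s=3: VC-HIT | VC [19, 7, 15]
  [10] addr=0x87 blk=16 s=0: MISS | VC [19, 7, 15, 4]
  [11] addr=0x24 blk=4 s=0: VC-HIT | VC [19, 7, 15, 16]
  [12] addr=0x24 blk=4 s=0: L1-HIT | VC [19, 7, 15, 16]
  [13] addr=0xf9 blk=31 s=3: L1-HIT | VC [19, 7, 15, 16]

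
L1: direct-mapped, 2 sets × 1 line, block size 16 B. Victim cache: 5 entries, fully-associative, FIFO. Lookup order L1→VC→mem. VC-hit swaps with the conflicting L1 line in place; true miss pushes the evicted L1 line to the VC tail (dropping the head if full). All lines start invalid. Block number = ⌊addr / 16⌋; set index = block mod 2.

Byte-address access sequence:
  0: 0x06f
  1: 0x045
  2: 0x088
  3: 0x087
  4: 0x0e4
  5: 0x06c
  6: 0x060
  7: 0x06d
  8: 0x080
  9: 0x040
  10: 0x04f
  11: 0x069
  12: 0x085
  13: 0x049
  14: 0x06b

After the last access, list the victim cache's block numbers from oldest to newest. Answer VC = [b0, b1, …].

VC = [14, 4, 8]

  [0] addr=0x6f blk=6 s=0: MISS | VC []
  [1] addr=0x45 blk=4 s=0: MISS | VC [6]
  [2] addr=0x88 blk=8 s=0: MISS | VC [6, 4]
  [3] addr=0x87 blk=8 s=0: L1-HIT | VC [6, 4]
  [4] addr=0xe4 blk=14 s=0: MISS | VC [6, 4, 8]
  [5] addr=0x6c blk=6 s=0: VC-HIT | VC [14, 4, 8]
  [6] addr=0x60 blk=6 s=0: L1-HIT | VC [14, 4, 8]
  [7] addr=0x6d blk=6 s=0: L1-HIT | VC [14, 4, 8]
  [8] addr=0x80 blk=8 s=0: VC-HIT | VC [14, 4, 6]
  [9] addr=0x40 blk=4 s=0: VC-HIT | VC [14, 8, 6]
  [10] addr=0x4f blk=4 s=0: L1-HIT | VC [14, 8, 6]
  [11] addr=0x69 blk=6 s=0: VC-HIT | VC [14, 8, 4]
  [12] addr=0x85 blk=8 s=0: VC-HIT | VC [14, 6, 4]
  [13] addr=0x49 blk=4 s=0: VC-HIT | VC [14, 6, 8]
  [14] addr=0x6b blk=6 s=0: VC-HIT | VC [14, 4, 8]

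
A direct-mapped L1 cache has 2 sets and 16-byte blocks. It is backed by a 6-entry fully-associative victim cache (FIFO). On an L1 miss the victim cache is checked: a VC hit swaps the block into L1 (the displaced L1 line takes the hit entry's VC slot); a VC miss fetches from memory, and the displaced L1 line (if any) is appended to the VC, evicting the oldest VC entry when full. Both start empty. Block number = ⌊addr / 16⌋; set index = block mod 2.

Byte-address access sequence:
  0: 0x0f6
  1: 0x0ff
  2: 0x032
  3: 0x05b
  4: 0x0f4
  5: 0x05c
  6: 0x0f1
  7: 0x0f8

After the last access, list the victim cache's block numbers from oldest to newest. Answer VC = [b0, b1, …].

0: 0xf6 (blk 15, set 1) → MISS  vc=[]
1: 0xff (blk 15, set 1) → L1-HIT  vc=[]
2: 0x32 (blk 3, set 1) → MISS  vc=[15]
3: 0x5b (blk 5, set 1) → MISS  vc=[15, 3]
4: 0xf4 (blk 15, set 1) → VC-HIT  vc=[5, 3]
5: 0x5c (blk 5, set 1) → VC-HIT  vc=[15, 3]
6: 0xf1 (blk 15, set 1) → VC-HIT  vc=[5, 3]
7: 0xf8 (blk 15, set 1) → L1-HIT  vc=[5, 3]

VC = [5, 3]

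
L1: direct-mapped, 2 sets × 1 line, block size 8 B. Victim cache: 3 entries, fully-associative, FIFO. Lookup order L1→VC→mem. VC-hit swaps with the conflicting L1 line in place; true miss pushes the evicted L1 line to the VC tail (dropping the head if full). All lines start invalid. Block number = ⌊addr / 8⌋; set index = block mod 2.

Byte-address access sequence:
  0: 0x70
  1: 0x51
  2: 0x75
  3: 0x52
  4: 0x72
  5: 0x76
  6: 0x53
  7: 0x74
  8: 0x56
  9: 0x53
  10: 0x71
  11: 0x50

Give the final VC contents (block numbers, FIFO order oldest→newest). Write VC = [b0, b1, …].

VC = [14]

  [0] addr=0x70 blk=14 s=0: MISS | VC []
  [1] addr=0x51 blk=10 s=0: MISS | VC [14]
  [2] addr=0x75 blk=14 s=0: VC-HIT | VC [10]
  [3] addr=0x52 blk=10 s=0: VC-HIT | VC [14]
  [4] addr=0x72 blk=14 s=0: VC-HIT | VC [10]
  [5] addr=0x76 blk=14 s=0: L1-HIT | VC [10]
  [6] addr=0x53 blk=10 s=0: VC-HIT | VC [14]
  [7] addr=0x74 blk=14 s=0: VC-HIT | VC [10]
  [8] addr=0x56 blk=10 s=0: VC-HIT | VC [14]
  [9] addr=0x53 blk=10 s=0: L1-HIT | VC [14]
  [10] addr=0x71 blk=14 s=0: VC-HIT | VC [10]
  [11] addr=0x50 blk=10 s=0: VC-HIT | VC [14]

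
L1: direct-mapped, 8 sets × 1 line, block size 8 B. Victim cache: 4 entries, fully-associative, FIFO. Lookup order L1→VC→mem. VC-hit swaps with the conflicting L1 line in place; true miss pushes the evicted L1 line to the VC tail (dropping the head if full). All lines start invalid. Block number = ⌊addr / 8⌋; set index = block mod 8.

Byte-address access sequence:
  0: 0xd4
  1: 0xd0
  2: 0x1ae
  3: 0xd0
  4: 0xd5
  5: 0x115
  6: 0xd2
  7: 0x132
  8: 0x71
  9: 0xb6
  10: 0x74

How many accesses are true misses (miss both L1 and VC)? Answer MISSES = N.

#0 0xd4→b26/s2 MISS; vc=[]
#1 0xd0→b26/s2 L1-HIT; vc=[]
#2 0x1ae→b53/s5 MISS; vc=[]
#3 0xd0→b26/s2 L1-HIT; vc=[]
#4 0xd5→b26/s2 L1-HIT; vc=[]
#5 0x115→b34/s2 MISS; vc=[26]
#6 0xd2→b26/s2 VC-HIT; vc=[34]
#7 0x132→b38/s6 MISS; vc=[34]
#8 0x71→b14/s6 MISS; vc=[34,38]
#9 0xb6→b22/s6 MISS; vc=[34,38,14]
#10 0x74→b14/s6 VC-HIT; vc=[34,38,22]

MISSES = 6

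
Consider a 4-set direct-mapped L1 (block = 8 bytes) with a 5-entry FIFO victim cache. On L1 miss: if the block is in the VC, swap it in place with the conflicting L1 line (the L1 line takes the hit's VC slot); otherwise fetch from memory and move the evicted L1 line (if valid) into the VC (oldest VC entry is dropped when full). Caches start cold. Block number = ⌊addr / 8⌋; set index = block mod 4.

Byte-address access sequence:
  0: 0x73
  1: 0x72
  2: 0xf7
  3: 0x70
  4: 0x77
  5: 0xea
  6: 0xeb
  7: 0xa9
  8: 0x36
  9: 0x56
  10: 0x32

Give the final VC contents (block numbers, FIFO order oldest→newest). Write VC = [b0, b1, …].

VC = [30, 29, 14, 10]

#0 0x73→b14/s2 MISS; vc=[]
#1 0x72→b14/s2 L1-HIT; vc=[]
#2 0xf7→b30/s2 MISS; vc=[14]
#3 0x70→b14/s2 VC-HIT; vc=[30]
#4 0x77→b14/s2 L1-HIT; vc=[30]
#5 0xea→b29/s1 MISS; vc=[30]
#6 0xeb→b29/s1 L1-HIT; vc=[30]
#7 0xa9→b21/s1 MISS; vc=[30,29]
#8 0x36→b6/s2 MISS; vc=[30,29,14]
#9 0x56→b10/s2 MISS; vc=[30,29,14,6]
#10 0x32→b6/s2 VC-HIT; vc=[30,29,14,10]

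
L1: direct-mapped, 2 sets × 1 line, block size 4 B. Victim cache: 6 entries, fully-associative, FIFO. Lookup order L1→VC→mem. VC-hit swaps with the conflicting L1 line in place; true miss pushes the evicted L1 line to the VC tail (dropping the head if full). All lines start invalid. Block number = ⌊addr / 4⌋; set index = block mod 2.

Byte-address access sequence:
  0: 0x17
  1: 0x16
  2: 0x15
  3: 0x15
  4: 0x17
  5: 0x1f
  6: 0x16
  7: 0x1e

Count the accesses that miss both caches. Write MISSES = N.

0: 0x17 (blk 5, set 1) → MISS  vc=[]
1: 0x16 (blk 5, set 1) → L1-HIT  vc=[]
2: 0x15 (blk 5, set 1) → L1-HIT  vc=[]
3: 0x15 (blk 5, set 1) → L1-HIT  vc=[]
4: 0x17 (blk 5, set 1) → L1-HIT  vc=[]
5: 0x1f (blk 7, set 1) → MISS  vc=[5]
6: 0x16 (blk 5, set 1) → VC-HIT  vc=[7]
7: 0x1e (blk 7, set 1) → VC-HIT  vc=[5]

MISSES = 2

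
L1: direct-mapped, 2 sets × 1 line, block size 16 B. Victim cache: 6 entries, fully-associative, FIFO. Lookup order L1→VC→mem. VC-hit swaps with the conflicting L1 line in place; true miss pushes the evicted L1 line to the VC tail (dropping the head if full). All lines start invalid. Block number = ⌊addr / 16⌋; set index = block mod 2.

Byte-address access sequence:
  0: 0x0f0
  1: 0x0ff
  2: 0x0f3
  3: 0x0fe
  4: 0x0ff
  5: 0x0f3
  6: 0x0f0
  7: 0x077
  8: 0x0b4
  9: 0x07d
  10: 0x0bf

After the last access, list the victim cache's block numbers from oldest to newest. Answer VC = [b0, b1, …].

0: 0xf0 (blk 15, set 1) → MISS  vc=[]
1: 0xff (blk 15, set 1) → L1-HIT  vc=[]
2: 0xf3 (blk 15, set 1) → L1-HIT  vc=[]
3: 0xfe (blk 15, set 1) → L1-HIT  vc=[]
4: 0xff (blk 15, set 1) → L1-HIT  vc=[]
5: 0xf3 (blk 15, set 1) → L1-HIT  vc=[]
6: 0xf0 (blk 15, set 1) → L1-HIT  vc=[]
7: 0x77 (blk 7, set 1) → MISS  vc=[15]
8: 0xb4 (blk 11, set 1) → MISS  vc=[15, 7]
9: 0x7d (blk 7, set 1) → VC-HIT  vc=[15, 11]
10: 0xbf (blk 11, set 1) → VC-HIT  vc=[15, 7]

VC = [15, 7]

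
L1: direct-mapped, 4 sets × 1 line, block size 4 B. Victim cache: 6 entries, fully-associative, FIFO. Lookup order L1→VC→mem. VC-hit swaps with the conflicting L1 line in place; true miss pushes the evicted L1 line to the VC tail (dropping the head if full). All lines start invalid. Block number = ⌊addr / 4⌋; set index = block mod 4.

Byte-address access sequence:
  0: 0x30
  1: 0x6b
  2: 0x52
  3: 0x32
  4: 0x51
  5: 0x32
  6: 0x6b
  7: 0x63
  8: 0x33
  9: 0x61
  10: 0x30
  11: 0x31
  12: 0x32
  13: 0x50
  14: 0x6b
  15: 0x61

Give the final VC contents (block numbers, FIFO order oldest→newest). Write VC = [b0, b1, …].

VC = [12, 20]

0: 0x30 (blk 12, set 0) → MISS  vc=[]
1: 0x6b (blk 26, set 2) → MISS  vc=[]
2: 0x52 (blk 20, set 0) → MISS  vc=[12]
3: 0x32 (blk 12, set 0) → VC-HIT  vc=[20]
4: 0x51 (blk 20, set 0) → VC-HIT  vc=[12]
5: 0x32 (blk 12, set 0) → VC-HIT  vc=[20]
6: 0x6b (blk 26, set 2) → L1-HIT  vc=[20]
7: 0x63 (blk 24, set 0) → MISS  vc=[20, 12]
8: 0x33 (blk 12, set 0) → VC-HIT  vc=[20, 24]
9: 0x61 (blk 24, set 0) → VC-HIT  vc=[20, 12]
10: 0x30 (blk 12, set 0) → VC-HIT  vc=[20, 24]
11: 0x31 (blk 12, set 0) → L1-HIT  vc=[20, 24]
12: 0x32 (blk 12, set 0) → L1-HIT  vc=[20, 24]
13: 0x50 (blk 20, set 0) → VC-HIT  vc=[12, 24]
14: 0x6b (blk 26, set 2) → L1-HIT  vc=[12, 24]
15: 0x61 (blk 24, set 0) → VC-HIT  vc=[12, 20]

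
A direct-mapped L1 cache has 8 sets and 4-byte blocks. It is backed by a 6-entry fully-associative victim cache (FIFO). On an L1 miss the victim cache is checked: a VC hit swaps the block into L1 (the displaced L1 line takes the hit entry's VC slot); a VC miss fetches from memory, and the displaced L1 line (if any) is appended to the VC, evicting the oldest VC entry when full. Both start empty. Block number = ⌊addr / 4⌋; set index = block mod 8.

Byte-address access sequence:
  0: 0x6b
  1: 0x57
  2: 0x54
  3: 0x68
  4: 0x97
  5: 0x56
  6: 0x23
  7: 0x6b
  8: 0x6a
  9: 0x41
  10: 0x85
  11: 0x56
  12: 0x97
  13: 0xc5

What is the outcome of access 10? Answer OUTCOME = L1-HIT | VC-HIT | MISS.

0: 0x6b (blk 26, set 2) → MISS  vc=[]
1: 0x57 (blk 21, set 5) → MISS  vc=[]
2: 0x54 (blk 21, set 5) → L1-HIT  vc=[]
3: 0x68 (blk 26, set 2) → L1-HIT  vc=[]
4: 0x97 (blk 37, set 5) → MISS  vc=[21]
5: 0x56 (blk 21, set 5) → VC-HIT  vc=[37]
6: 0x23 (blk 8, set 0) → MISS  vc=[37]
7: 0x6b (blk 26, set 2) → L1-HIT  vc=[37]
8: 0x6a (blk 26, set 2) → L1-HIT  vc=[37]
9: 0x41 (blk 16, set 0) → MISS  vc=[37, 8]
10: 0x85 (blk 33, set 1) → MISS  vc=[37, 8]
11: 0x56 (blk 21, set 5) → L1-HIT  vc=[37, 8]
12: 0x97 (blk 37, set 5) → VC-HIT  vc=[21, 8]
13: 0xc5 (blk 49, set 1) → MISS  vc=[21, 8, 33]

OUTCOME = MISS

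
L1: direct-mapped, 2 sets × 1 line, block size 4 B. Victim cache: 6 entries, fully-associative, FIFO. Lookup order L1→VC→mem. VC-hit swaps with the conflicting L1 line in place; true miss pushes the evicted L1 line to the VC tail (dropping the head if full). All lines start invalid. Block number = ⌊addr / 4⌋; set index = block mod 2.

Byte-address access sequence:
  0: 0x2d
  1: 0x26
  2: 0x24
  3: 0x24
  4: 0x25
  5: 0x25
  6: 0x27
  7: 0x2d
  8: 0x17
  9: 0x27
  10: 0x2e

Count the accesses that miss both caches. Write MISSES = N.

#0 0x2d→b11/s1 MISS; vc=[]
#1 0x26→b9/s1 MISS; vc=[11]
#2 0x24→b9/s1 L1-HIT; vc=[11]
#3 0x24→b9/s1 L1-HIT; vc=[11]
#4 0x25→b9/s1 L1-HIT; vc=[11]
#5 0x25→b9/s1 L1-HIT; vc=[11]
#6 0x27→b9/s1 L1-HIT; vc=[11]
#7 0x2d→b11/s1 VC-HIT; vc=[9]
#8 0x17→b5/s1 MISS; vc=[9,11]
#9 0x27→b9/s1 VC-HIT; vc=[5,11]
#10 0x2e→b11/s1 VC-HIT; vc=[5,9]

MISSES = 3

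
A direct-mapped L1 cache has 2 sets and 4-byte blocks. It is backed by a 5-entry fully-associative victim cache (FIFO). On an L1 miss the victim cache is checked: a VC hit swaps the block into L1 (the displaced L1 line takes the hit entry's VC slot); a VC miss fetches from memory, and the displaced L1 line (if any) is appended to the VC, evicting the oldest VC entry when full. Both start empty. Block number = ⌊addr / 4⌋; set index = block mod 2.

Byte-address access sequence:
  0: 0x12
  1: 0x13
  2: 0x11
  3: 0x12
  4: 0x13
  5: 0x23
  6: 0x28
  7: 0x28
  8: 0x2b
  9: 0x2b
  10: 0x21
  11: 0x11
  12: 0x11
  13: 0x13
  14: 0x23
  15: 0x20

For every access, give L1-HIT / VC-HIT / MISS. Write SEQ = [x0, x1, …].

SEQ = [MISS, L1-HIT, L1-HIT, L1-HIT, L1-HIT, MISS, MISS, L1-HIT, L1-HIT, L1-HIT, VC-HIT, VC-HIT, L1-HIT, L1-HIT, VC-HIT, L1-HIT]

  [0] addr=0x12 blk=4 s=0: MISS | VC []
  [1] addr=0x13 blk=4 s=0: L1-HIT | VC []
  [2] addr=0x11 blk=4 s=0: L1-HIT | VC []
  [3] addr=0x12 blk=4 s=0: L1-HIT | VC []
  [4] addr=0x13 blk=4 s=0: L1-HIT | VC []
  [5] addr=0x23 blk=8 s=0: MISS | VC [4]
  [6] addr=0x28 blk=10 s=0: MISS | VC [4, 8]
  [7] addr=0x28 blk=10 s=0: L1-HIT | VC [4, 8]
  [8] addr=0x2b blk=10 s=0: L1-HIT | VC [4, 8]
  [9] addr=0x2b blk=10 s=0: L1-HIT | VC [4, 8]
  [10] addr=0x21 blk=8 s=0: VC-HIT | VC [4, 10]
  [11] addr=0x11 blk=4 s=0: VC-HIT | VC [8, 10]
  [12] addr=0x11 blk=4 s=0: L1-HIT | VC [8, 10]
  [13] addr=0x13 blk=4 s=0: L1-HIT | VC [8, 10]
  [14] addr=0x23 blk=8 s=0: VC-HIT | VC [4, 10]
  [15] addr=0x20 blk=8 s=0: L1-HIT | VC [4, 10]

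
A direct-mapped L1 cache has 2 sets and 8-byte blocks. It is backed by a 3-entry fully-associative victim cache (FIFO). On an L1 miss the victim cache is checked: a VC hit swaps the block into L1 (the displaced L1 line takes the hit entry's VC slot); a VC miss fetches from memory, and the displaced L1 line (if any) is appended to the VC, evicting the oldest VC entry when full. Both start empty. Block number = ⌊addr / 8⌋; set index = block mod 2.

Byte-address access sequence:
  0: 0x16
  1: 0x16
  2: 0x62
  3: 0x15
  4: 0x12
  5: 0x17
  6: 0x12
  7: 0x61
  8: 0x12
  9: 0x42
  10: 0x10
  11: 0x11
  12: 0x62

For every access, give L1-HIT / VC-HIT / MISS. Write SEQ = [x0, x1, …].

SEQ = [MISS, L1-HIT, MISS, VC-HIT, L1-HIT, L1-HIT, L1-HIT, VC-HIT, VC-HIT, MISS, VC-HIT, L1-HIT, VC-HIT]

0: 0x16 (blk 2, set 0) → MISS  vc=[]
1: 0x16 (blk 2, set 0) → L1-HIT  vc=[]
2: 0x62 (blk 12, set 0) → MISS  vc=[2]
3: 0x15 (blk 2, set 0) → VC-HIT  vc=[12]
4: 0x12 (blk 2, set 0) → L1-HIT  vc=[12]
5: 0x17 (blk 2, set 0) → L1-HIT  vc=[12]
6: 0x12 (blk 2, set 0) → L1-HIT  vc=[12]
7: 0x61 (blk 12, set 0) → VC-HIT  vc=[2]
8: 0x12 (blk 2, set 0) → VC-HIT  vc=[12]
9: 0x42 (blk 8, set 0) → MISS  vc=[12, 2]
10: 0x10 (blk 2, set 0) → VC-HIT  vc=[12, 8]
11: 0x11 (blk 2, set 0) → L1-HIT  vc=[12, 8]
12: 0x62 (blk 12, set 0) → VC-HIT  vc=[2, 8]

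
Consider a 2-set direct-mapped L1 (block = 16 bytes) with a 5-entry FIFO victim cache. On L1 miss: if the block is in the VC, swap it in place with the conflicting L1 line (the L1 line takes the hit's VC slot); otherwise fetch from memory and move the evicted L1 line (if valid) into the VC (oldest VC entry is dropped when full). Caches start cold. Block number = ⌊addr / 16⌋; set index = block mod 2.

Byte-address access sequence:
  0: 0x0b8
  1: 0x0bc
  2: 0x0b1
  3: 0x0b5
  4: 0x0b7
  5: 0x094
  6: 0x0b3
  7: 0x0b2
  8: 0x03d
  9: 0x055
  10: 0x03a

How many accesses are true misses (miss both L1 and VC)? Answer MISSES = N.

#0 0xb8→b11/s1 MISS; vc=[]
#1 0xbc→b11/s1 L1-HIT; vc=[]
#2 0xb1→b11/s1 L1-HIT; vc=[]
#3 0xb5→b11/s1 L1-HIT; vc=[]
#4 0xb7→b11/s1 L1-HIT; vc=[]
#5 0x94→b9/s1 MISS; vc=[11]
#6 0xb3→b11/s1 VC-HIT; vc=[9]
#7 0xb2→b11/s1 L1-HIT; vc=[9]
#8 0x3d→b3/s1 MISS; vc=[9,11]
#9 0x55→b5/s1 MISS; vc=[9,11,3]
#10 0x3a→b3/s1 VC-HIT; vc=[9,11,5]

MISSES = 4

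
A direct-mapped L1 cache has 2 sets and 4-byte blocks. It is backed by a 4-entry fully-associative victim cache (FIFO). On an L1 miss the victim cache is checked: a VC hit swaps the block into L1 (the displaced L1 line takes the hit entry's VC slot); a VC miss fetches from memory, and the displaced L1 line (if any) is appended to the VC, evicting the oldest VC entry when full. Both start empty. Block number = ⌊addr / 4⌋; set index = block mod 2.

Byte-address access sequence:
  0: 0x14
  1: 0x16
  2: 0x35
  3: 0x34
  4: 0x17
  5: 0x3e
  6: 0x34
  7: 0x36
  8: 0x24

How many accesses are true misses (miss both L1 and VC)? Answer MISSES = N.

#0 0x14→b5/s1 MISS; vc=[]
#1 0x16→b5/s1 L1-HIT; vc=[]
#2 0x35→b13/s1 MISS; vc=[5]
#3 0x34→b13/s1 L1-HIT; vc=[5]
#4 0x17→b5/s1 VC-HIT; vc=[13]
#5 0x3e→b15/s1 MISS; vc=[13,5]
#6 0x34→b13/s1 VC-HIT; vc=[15,5]
#7 0x36→b13/s1 L1-HIT; vc=[15,5]
#8 0x24→b9/s1 MISS; vc=[15,5,13]

MISSES = 4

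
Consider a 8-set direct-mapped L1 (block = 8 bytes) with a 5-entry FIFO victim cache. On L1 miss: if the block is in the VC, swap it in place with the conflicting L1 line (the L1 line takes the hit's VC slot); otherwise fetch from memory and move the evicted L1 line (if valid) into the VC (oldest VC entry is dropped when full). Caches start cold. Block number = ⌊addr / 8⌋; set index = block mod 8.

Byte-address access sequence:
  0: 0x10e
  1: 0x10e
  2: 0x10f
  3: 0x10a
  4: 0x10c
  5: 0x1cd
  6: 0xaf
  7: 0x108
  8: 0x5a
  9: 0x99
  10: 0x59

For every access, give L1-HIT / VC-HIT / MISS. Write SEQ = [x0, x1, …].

#0 0x10e→b33/s1 MISS; vc=[]
#1 0x10e→b33/s1 L1-HIT; vc=[]
#2 0x10f→b33/s1 L1-HIT; vc=[]
#3 0x10a→b33/s1 L1-HIT; vc=[]
#4 0x10c→b33/s1 L1-HIT; vc=[]
#5 0x1cd→b57/s1 MISS; vc=[33]
#6 0xaf→b21/s5 MISS; vc=[33]
#7 0x108→b33/s1 VC-HIT; vc=[57]
#8 0x5a→b11/s3 MISS; vc=[57]
#9 0x99→b19/s3 MISS; vc=[57,11]
#10 0x59→b11/s3 VC-HIT; vc=[57,19]

SEQ = [MISS, L1-HIT, L1-HIT, L1-HIT, L1-HIT, MISS, MISS, VC-HIT, MISS, MISS, VC-HIT]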